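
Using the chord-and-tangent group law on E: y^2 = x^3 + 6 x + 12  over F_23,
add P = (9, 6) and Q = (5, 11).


P != Q, so use the chord formula.
s = (y2 - y1) / (x2 - x1) = (5) / (19) mod 23 = 16
x3 = s^2 - x1 - x2 mod 23 = 16^2 - 9 - 5 = 12
y3 = s (x1 - x3) - y1 mod 23 = 16 * (9 - 12) - 6 = 15

P + Q = (12, 15)


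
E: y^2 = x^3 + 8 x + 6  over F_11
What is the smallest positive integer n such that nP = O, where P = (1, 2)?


Compute successive multiples of P until we hit O:
  1P = (1, 2)
  2P = (9, 9)
  3P = (4, 5)
  4P = (7, 3)
  5P = (7, 8)
  6P = (4, 6)
  7P = (9, 2)
  8P = (1, 9)
  ... (continuing to 9P)
  9P = O

ord(P) = 9


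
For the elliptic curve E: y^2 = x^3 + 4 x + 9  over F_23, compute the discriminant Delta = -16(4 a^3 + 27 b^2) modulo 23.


4 a^3 + 27 b^2 = 4*4^3 + 27*9^2 = 256 + 2187 = 2443
Delta = -16 * (2443) = -39088
Delta mod 23 = 12

Delta = 12 (mod 23)


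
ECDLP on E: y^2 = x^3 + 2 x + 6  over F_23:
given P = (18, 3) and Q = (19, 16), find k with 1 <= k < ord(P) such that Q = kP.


Enumerate multiples of P until we hit Q = (19, 16):
  1P = (18, 3)
  2P = (22, 7)
  3P = (7, 8)
  4P = (6, 2)
  5P = (3, 4)
  6P = (11, 18)
  7P = (0, 11)
  8P = (14, 8)
  9P = (17, 13)
  10P = (19, 7)
  11P = (2, 15)
  12P = (5, 16)
  13P = (1, 3)
  14P = (4, 20)
  15P = (4, 3)
  16P = (1, 20)
  17P = (5, 7)
  18P = (2, 8)
  19P = (19, 16)
Match found at i = 19.

k = 19


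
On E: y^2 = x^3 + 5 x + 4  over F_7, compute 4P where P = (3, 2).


k = 4 = 100_2 (binary, LSB first: 001)
Double-and-add from P = (3, 2):
  bit 0 = 0: acc unchanged = O
  bit 1 = 0: acc unchanged = O
  bit 2 = 1: acc = O + (0, 5) = (0, 5)

4P = (0, 5)


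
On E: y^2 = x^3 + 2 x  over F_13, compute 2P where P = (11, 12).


Doubling: s = (3 x1^2 + a) / (2 y1)
s = (3*11^2 + 2) / (2*12) mod 13 = 6
x3 = s^2 - 2 x1 mod 13 = 6^2 - 2*11 = 1
y3 = s (x1 - x3) - y1 mod 13 = 6 * (11 - 1) - 12 = 9

2P = (1, 9)


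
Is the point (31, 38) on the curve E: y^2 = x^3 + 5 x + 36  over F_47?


Check whether y^2 = x^3 + 5 x + 36 (mod 47) for (x, y) = (31, 38).
LHS: y^2 = 38^2 mod 47 = 34
RHS: x^3 + 5 x + 36 = 31^3 + 5*31 + 36 mod 47 = 43
LHS != RHS

No, not on the curve


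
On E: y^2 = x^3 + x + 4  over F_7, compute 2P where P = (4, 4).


k = 2 = 10_2 (binary, LSB first: 01)
Double-and-add from P = (4, 4):
  bit 0 = 0: acc unchanged = O
  bit 1 = 1: acc = O + (6, 3) = (6, 3)

2P = (6, 3)


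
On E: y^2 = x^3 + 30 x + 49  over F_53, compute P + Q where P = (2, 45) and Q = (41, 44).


P != Q, so use the chord formula.
s = (y2 - y1) / (x2 - x1) = (52) / (39) mod 53 = 19
x3 = s^2 - x1 - x2 mod 53 = 19^2 - 2 - 41 = 0
y3 = s (x1 - x3) - y1 mod 53 = 19 * (2 - 0) - 45 = 46

P + Q = (0, 46)


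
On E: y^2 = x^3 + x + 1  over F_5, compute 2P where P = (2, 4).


Doubling: s = (3 x1^2 + a) / (2 y1)
s = (3*2^2 + 1) / (2*4) mod 5 = 1
x3 = s^2 - 2 x1 mod 5 = 1^2 - 2*2 = 2
y3 = s (x1 - x3) - y1 mod 5 = 1 * (2 - 2) - 4 = 1

2P = (2, 1)


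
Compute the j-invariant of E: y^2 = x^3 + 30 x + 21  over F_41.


Delta = -16(4 a^3 + 27 b^2) mod 41 = 1
-1728 * (4 a)^3 = -1728 * (4*30)^3 mod 41 = 39
j = 39 * 1^(-1) mod 41 = 39

j = 39 (mod 41)


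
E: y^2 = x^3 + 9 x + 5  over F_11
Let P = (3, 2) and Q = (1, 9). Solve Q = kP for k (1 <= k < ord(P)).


Enumerate multiples of P until we hit Q = (1, 9):
  1P = (3, 2)
  2P = (9, 10)
  3P = (2, 3)
  4P = (7, 2)
  5P = (1, 9)
Match found at i = 5.

k = 5


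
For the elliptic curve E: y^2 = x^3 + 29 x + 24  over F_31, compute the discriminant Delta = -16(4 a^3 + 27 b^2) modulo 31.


4 a^3 + 27 b^2 = 4*29^3 + 27*24^2 = 97556 + 15552 = 113108
Delta = -16 * (113108) = -1809728
Delta mod 31 = 21

Delta = 21 (mod 31)


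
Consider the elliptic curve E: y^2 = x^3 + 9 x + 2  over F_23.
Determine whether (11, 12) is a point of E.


Check whether y^2 = x^3 + 9 x + 2 (mod 23) for (x, y) = (11, 12).
LHS: y^2 = 12^2 mod 23 = 6
RHS: x^3 + 9 x + 2 = 11^3 + 9*11 + 2 mod 23 = 6
LHS = RHS

Yes, on the curve


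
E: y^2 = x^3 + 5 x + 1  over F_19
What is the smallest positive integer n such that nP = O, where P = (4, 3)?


Compute successive multiples of P until we hit O:
  1P = (4, 3)
  2P = (3, 9)
  3P = (10, 14)
  4P = (11, 0)
  5P = (10, 5)
  6P = (3, 10)
  7P = (4, 16)
  8P = O

ord(P) = 8


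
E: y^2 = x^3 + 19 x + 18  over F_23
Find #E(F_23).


For each x in F_23, count y with y^2 = x^3 + 19 x + 18 mod 23:
  x = 0: RHS = 18, y in [8, 15]  -> 2 point(s)
  x = 2: RHS = 18, y in [8, 15]  -> 2 point(s)
  x = 5: RHS = 8, y in [10, 13]  -> 2 point(s)
  x = 6: RHS = 3, y in [7, 16]  -> 2 point(s)
  x = 10: RHS = 12, y in [9, 14]  -> 2 point(s)
  x = 13: RHS = 1, y in [1, 22]  -> 2 point(s)
  x = 16: RHS = 2, y in [5, 18]  -> 2 point(s)
  x = 19: RHS = 16, y in [4, 19]  -> 2 point(s)
  x = 20: RHS = 3, y in [7, 16]  -> 2 point(s)
  x = 21: RHS = 18, y in [8, 15]  -> 2 point(s)
Affine points: 20. Add the point at infinity: total = 21.

#E(F_23) = 21


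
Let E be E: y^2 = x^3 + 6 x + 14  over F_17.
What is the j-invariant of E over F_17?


Delta = -16(4 a^3 + 27 b^2) mod 17 = 2
-1728 * (4 a)^3 = -1728 * (4*6)^3 mod 17 = 1
j = 1 * 2^(-1) mod 17 = 9

j = 9 (mod 17)


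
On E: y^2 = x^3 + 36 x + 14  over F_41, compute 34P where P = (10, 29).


k = 34 = 100010_2 (binary, LSB first: 010001)
Double-and-add from P = (10, 29):
  bit 0 = 0: acc unchanged = O
  bit 1 = 1: acc = O + (12, 40) = (12, 40)
  bit 2 = 0: acc unchanged = (12, 40)
  bit 3 = 0: acc unchanged = (12, 40)
  bit 4 = 0: acc unchanged = (12, 40)
  bit 5 = 1: acc = (12, 40) + (30, 38) = (39, 4)

34P = (39, 4)


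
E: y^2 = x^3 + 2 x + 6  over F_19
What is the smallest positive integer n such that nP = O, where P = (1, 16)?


Compute successive multiples of P until we hit O:
  1P = (1, 16)
  2P = (14, 17)
  3P = (13, 5)
  4P = (16, 12)
  5P = (3, 1)
  6P = (0, 5)
  7P = (6, 5)
  8P = (10, 0)
  ... (continuing to 16P)
  16P = O

ord(P) = 16


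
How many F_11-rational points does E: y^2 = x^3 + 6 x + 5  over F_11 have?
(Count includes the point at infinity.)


For each x in F_11, count y with y^2 = x^3 + 6 x + 5 mod 11:
  x = 0: RHS = 5, y in [4, 7]  -> 2 point(s)
  x = 1: RHS = 1, y in [1, 10]  -> 2 point(s)
  x = 2: RHS = 3, y in [5, 6]  -> 2 point(s)
  x = 4: RHS = 5, y in [4, 7]  -> 2 point(s)
  x = 6: RHS = 4, y in [2, 9]  -> 2 point(s)
  x = 7: RHS = 5, y in [4, 7]  -> 2 point(s)
  x = 8: RHS = 4, y in [2, 9]  -> 2 point(s)
  x = 10: RHS = 9, y in [3, 8]  -> 2 point(s)
Affine points: 16. Add the point at infinity: total = 17.

#E(F_11) = 17


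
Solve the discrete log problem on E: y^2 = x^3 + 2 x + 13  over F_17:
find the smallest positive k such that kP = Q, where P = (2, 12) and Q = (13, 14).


Enumerate multiples of P until we hit Q = (13, 14):
  1P = (2, 12)
  2P = (0, 9)
  3P = (13, 14)
Match found at i = 3.

k = 3


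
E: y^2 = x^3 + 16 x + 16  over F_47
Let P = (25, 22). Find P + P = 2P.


Doubling: s = (3 x1^2 + a) / (2 y1)
s = (3*25^2 + 16) / (2*22) mod 47 = 12
x3 = s^2 - 2 x1 mod 47 = 12^2 - 2*25 = 0
y3 = s (x1 - x3) - y1 mod 47 = 12 * (25 - 0) - 22 = 43

2P = (0, 43)


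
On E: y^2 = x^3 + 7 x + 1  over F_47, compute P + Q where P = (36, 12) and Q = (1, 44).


P != Q, so use the chord formula.
s = (y2 - y1) / (x2 - x1) = (32) / (12) mod 47 = 34
x3 = s^2 - x1 - x2 mod 47 = 34^2 - 36 - 1 = 38
y3 = s (x1 - x3) - y1 mod 47 = 34 * (36 - 38) - 12 = 14

P + Q = (38, 14)


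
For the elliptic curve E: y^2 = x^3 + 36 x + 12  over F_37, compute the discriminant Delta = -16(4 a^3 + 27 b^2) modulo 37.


4 a^3 + 27 b^2 = 4*36^3 + 27*12^2 = 186624 + 3888 = 190512
Delta = -16 * (190512) = -3048192
Delta mod 37 = 16

Delta = 16 (mod 37)


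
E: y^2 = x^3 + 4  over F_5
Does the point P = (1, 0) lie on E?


Check whether y^2 = x^3 + 0 x + 4 (mod 5) for (x, y) = (1, 0).
LHS: y^2 = 0^2 mod 5 = 0
RHS: x^3 + 0 x + 4 = 1^3 + 0*1 + 4 mod 5 = 0
LHS = RHS

Yes, on the curve


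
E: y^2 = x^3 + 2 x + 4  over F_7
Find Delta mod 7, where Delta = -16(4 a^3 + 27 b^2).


4 a^3 + 27 b^2 = 4*2^3 + 27*4^2 = 32 + 432 = 464
Delta = -16 * (464) = -7424
Delta mod 7 = 3

Delta = 3 (mod 7)


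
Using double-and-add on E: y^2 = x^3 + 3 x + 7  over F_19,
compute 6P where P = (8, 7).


k = 6 = 110_2 (binary, LSB first: 011)
Double-and-add from P = (8, 7):
  bit 0 = 0: acc unchanged = O
  bit 1 = 1: acc = O + (4, 8) = (4, 8)
  bit 2 = 1: acc = (4, 8) + (15, 8) = (0, 11)

6P = (0, 11)


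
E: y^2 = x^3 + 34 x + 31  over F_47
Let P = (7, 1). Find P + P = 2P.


Doubling: s = (3 x1^2 + a) / (2 y1)
s = (3*7^2 + 34) / (2*1) mod 47 = 20
x3 = s^2 - 2 x1 mod 47 = 20^2 - 2*7 = 10
y3 = s (x1 - x3) - y1 mod 47 = 20 * (7 - 10) - 1 = 33

2P = (10, 33)


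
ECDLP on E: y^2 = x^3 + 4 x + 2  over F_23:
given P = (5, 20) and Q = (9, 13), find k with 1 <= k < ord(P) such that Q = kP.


Enumerate multiples of P until we hit Q = (9, 13):
  1P = (5, 20)
  2P = (3, 15)
  3P = (4, 17)
  4P = (0, 18)
  5P = (20, 20)
  6P = (21, 3)
  7P = (9, 13)
Match found at i = 7.

k = 7


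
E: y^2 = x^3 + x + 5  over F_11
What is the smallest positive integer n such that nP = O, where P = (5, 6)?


Compute successive multiples of P until we hit O:
  1P = (5, 6)
  2P = (2, 2)
  3P = (7, 6)
  4P = (10, 5)
  5P = (0, 4)
  6P = (0, 7)
  7P = (10, 6)
  8P = (7, 5)
  ... (continuing to 11P)
  11P = O

ord(P) = 11


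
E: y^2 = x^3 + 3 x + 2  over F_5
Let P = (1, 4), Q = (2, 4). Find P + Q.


P != Q, so use the chord formula.
s = (y2 - y1) / (x2 - x1) = (0) / (1) mod 5 = 0
x3 = s^2 - x1 - x2 mod 5 = 0^2 - 1 - 2 = 2
y3 = s (x1 - x3) - y1 mod 5 = 0 * (1 - 2) - 4 = 1

P + Q = (2, 1)


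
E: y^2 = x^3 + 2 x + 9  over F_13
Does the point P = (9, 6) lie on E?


Check whether y^2 = x^3 + 2 x + 9 (mod 13) for (x, y) = (9, 6).
LHS: y^2 = 6^2 mod 13 = 10
RHS: x^3 + 2 x + 9 = 9^3 + 2*9 + 9 mod 13 = 2
LHS != RHS

No, not on the curve


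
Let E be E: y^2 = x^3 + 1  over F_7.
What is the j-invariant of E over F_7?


Delta = -16(4 a^3 + 27 b^2) mod 7 = 2
-1728 * (4 a)^3 = -1728 * (4*0)^3 mod 7 = 0
j = 0 * 2^(-1) mod 7 = 0

j = 0 (mod 7)


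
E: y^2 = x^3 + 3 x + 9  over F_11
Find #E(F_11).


For each x in F_11, count y with y^2 = x^3 + 3 x + 9 mod 11:
  x = 0: RHS = 9, y in [3, 8]  -> 2 point(s)
  x = 2: RHS = 1, y in [1, 10]  -> 2 point(s)
  x = 3: RHS = 1, y in [1, 10]  -> 2 point(s)
  x = 6: RHS = 1, y in [1, 10]  -> 2 point(s)
  x = 10: RHS = 5, y in [4, 7]  -> 2 point(s)
Affine points: 10. Add the point at infinity: total = 11.

#E(F_11) = 11


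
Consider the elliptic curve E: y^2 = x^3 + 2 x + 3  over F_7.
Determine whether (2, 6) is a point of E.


Check whether y^2 = x^3 + 2 x + 3 (mod 7) for (x, y) = (2, 6).
LHS: y^2 = 6^2 mod 7 = 1
RHS: x^3 + 2 x + 3 = 2^3 + 2*2 + 3 mod 7 = 1
LHS = RHS

Yes, on the curve


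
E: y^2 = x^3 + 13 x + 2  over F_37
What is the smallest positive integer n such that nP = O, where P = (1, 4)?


Compute successive multiples of P until we hit O:
  1P = (1, 4)
  2P = (2, 31)
  3P = (23, 31)
  4P = (34, 11)
  5P = (12, 6)
  6P = (17, 20)
  7P = (20, 14)
  8P = (9, 21)
  ... (continuing to 24P)
  24P = O

ord(P) = 24


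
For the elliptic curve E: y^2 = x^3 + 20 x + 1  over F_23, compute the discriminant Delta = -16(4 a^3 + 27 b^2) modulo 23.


4 a^3 + 27 b^2 = 4*20^3 + 27*1^2 = 32000 + 27 = 32027
Delta = -16 * (32027) = -512432
Delta mod 23 = 8

Delta = 8 (mod 23)


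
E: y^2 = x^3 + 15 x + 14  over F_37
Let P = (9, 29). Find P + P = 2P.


Doubling: s = (3 x1^2 + a) / (2 y1)
s = (3*9^2 + 15) / (2*29) mod 37 = 7
x3 = s^2 - 2 x1 mod 37 = 7^2 - 2*9 = 31
y3 = s (x1 - x3) - y1 mod 37 = 7 * (9 - 31) - 29 = 2

2P = (31, 2)


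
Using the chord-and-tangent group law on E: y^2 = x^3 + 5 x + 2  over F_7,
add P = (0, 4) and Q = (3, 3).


P != Q, so use the chord formula.
s = (y2 - y1) / (x2 - x1) = (6) / (3) mod 7 = 2
x3 = s^2 - x1 - x2 mod 7 = 2^2 - 0 - 3 = 1
y3 = s (x1 - x3) - y1 mod 7 = 2 * (0 - 1) - 4 = 1

P + Q = (1, 1)


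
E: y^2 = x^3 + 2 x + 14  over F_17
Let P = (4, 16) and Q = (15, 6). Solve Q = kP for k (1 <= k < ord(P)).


Enumerate multiples of P until we hit Q = (15, 6):
  1P = (4, 16)
  2P = (5, 9)
  3P = (6, 15)
  4P = (3, 9)
  5P = (8, 7)
  6P = (9, 8)
  7P = (12, 7)
  8P = (2, 3)
  9P = (15, 6)
Match found at i = 9.

k = 9


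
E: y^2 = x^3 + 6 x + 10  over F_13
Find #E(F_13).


For each x in F_13, count y with y^2 = x^3 + 6 x + 10 mod 13:
  x = 0: RHS = 10, y in [6, 7]  -> 2 point(s)
  x = 1: RHS = 4, y in [2, 11]  -> 2 point(s)
  x = 2: RHS = 4, y in [2, 11]  -> 2 point(s)
  x = 3: RHS = 3, y in [4, 9]  -> 2 point(s)
  x = 5: RHS = 9, y in [3, 10]  -> 2 point(s)
  x = 9: RHS = 0, y in [0]  -> 1 point(s)
  x = 10: RHS = 4, y in [2, 11]  -> 2 point(s)
  x = 11: RHS = 3, y in [4, 9]  -> 2 point(s)
  x = 12: RHS = 3, y in [4, 9]  -> 2 point(s)
Affine points: 17. Add the point at infinity: total = 18.

#E(F_13) = 18


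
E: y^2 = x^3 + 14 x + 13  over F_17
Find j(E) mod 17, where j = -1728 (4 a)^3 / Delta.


Delta = -16(4 a^3 + 27 b^2) mod 17 = 1
-1728 * (4 a)^3 = -1728 * (4*14)^3 mod 17 = 2
j = 2 * 1^(-1) mod 17 = 2

j = 2 (mod 17)


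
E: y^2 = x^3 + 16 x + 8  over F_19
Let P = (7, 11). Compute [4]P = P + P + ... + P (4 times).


k = 4 = 100_2 (binary, LSB first: 001)
Double-and-add from P = (7, 11):
  bit 0 = 0: acc unchanged = O
  bit 1 = 0: acc unchanged = O
  bit 2 = 1: acc = O + (3, 8) = (3, 8)

4P = (3, 8)


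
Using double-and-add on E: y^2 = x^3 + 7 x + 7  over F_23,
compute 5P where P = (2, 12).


k = 5 = 101_2 (binary, LSB first: 101)
Double-and-add from P = (2, 12):
  bit 0 = 1: acc = O + (2, 12) = (2, 12)
  bit 1 = 0: acc unchanged = (2, 12)
  bit 2 = 1: acc = (2, 12) + (11, 9) = (5, 12)

5P = (5, 12)


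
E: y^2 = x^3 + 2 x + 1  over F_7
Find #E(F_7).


For each x in F_7, count y with y^2 = x^3 + 2 x + 1 mod 7:
  x = 0: RHS = 1, y in [1, 6]  -> 2 point(s)
  x = 1: RHS = 4, y in [2, 5]  -> 2 point(s)
Affine points: 4. Add the point at infinity: total = 5.

#E(F_7) = 5


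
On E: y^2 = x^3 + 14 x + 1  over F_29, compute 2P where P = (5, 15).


Doubling: s = (3 x1^2 + a) / (2 y1)
s = (3*5^2 + 14) / (2*15) mod 29 = 2
x3 = s^2 - 2 x1 mod 29 = 2^2 - 2*5 = 23
y3 = s (x1 - x3) - y1 mod 29 = 2 * (5 - 23) - 15 = 7

2P = (23, 7)


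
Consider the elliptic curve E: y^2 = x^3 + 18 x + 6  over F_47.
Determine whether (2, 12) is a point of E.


Check whether y^2 = x^3 + 18 x + 6 (mod 47) for (x, y) = (2, 12).
LHS: y^2 = 12^2 mod 47 = 3
RHS: x^3 + 18 x + 6 = 2^3 + 18*2 + 6 mod 47 = 3
LHS = RHS

Yes, on the curve


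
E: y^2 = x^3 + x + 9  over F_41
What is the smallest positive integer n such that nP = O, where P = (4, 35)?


Compute successive multiples of P until we hit O:
  1P = (4, 35)
  2P = (38, 15)
  3P = (8, 18)
  4P = (24, 9)
  5P = (11, 11)
  6P = (16, 12)
  7P = (13, 13)
  8P = (32, 38)
  ... (continuing to 51P)
  51P = O

ord(P) = 51


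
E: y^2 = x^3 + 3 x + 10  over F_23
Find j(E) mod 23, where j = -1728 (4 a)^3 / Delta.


Delta = -16(4 a^3 + 27 b^2) mod 23 = 14
-1728 * (4 a)^3 = -1728 * (4*3)^3 mod 23 = 14
j = 14 * 14^(-1) mod 23 = 1

j = 1 (mod 23)


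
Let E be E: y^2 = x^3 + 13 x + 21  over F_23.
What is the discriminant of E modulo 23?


4 a^3 + 27 b^2 = 4*13^3 + 27*21^2 = 8788 + 11907 = 20695
Delta = -16 * (20695) = -331120
Delta mod 23 = 11

Delta = 11 (mod 23)


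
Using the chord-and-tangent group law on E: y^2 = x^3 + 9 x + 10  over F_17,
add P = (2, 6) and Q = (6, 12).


P != Q, so use the chord formula.
s = (y2 - y1) / (x2 - x1) = (6) / (4) mod 17 = 10
x3 = s^2 - x1 - x2 mod 17 = 10^2 - 2 - 6 = 7
y3 = s (x1 - x3) - y1 mod 17 = 10 * (2 - 7) - 6 = 12

P + Q = (7, 12)


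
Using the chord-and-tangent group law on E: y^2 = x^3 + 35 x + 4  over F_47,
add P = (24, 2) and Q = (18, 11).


P != Q, so use the chord formula.
s = (y2 - y1) / (x2 - x1) = (9) / (41) mod 47 = 22
x3 = s^2 - x1 - x2 mod 47 = 22^2 - 24 - 18 = 19
y3 = s (x1 - x3) - y1 mod 47 = 22 * (24 - 19) - 2 = 14

P + Q = (19, 14)


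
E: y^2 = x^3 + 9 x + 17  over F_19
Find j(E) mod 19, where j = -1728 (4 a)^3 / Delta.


Delta = -16(4 a^3 + 27 b^2) mod 19 = 9
-1728 * (4 a)^3 = -1728 * (4*9)^3 mod 19 = 11
j = 11 * 9^(-1) mod 19 = 16

j = 16 (mod 19)


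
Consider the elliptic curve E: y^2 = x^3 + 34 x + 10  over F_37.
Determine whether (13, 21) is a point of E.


Check whether y^2 = x^3 + 34 x + 10 (mod 37) for (x, y) = (13, 21).
LHS: y^2 = 21^2 mod 37 = 34
RHS: x^3 + 34 x + 10 = 13^3 + 34*13 + 10 mod 37 = 22
LHS != RHS

No, not on the curve


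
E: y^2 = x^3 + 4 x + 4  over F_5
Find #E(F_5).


For each x in F_5, count y with y^2 = x^3 + 4 x + 4 mod 5:
  x = 0: RHS = 4, y in [2, 3]  -> 2 point(s)
  x = 1: RHS = 4, y in [2, 3]  -> 2 point(s)
  x = 2: RHS = 0, y in [0]  -> 1 point(s)
  x = 4: RHS = 4, y in [2, 3]  -> 2 point(s)
Affine points: 7. Add the point at infinity: total = 8.

#E(F_5) = 8


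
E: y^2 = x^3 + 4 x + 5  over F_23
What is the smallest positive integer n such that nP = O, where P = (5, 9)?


Compute successive multiples of P until we hit O:
  1P = (5, 9)
  2P = (17, 15)
  3P = (7, 13)
  4P = (15, 17)
  5P = (11, 0)
  6P = (15, 6)
  7P = (7, 10)
  8P = (17, 8)
  ... (continuing to 10P)
  10P = O

ord(P) = 10


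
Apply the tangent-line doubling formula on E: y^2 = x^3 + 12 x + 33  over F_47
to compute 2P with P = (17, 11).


Doubling: s = (3 x1^2 + a) / (2 y1)
s = (3*17^2 + 12) / (2*11) mod 47 = 25
x3 = s^2 - 2 x1 mod 47 = 25^2 - 2*17 = 27
y3 = s (x1 - x3) - y1 mod 47 = 25 * (17 - 27) - 11 = 21

2P = (27, 21)


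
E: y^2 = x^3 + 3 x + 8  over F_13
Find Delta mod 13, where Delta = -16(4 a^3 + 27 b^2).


4 a^3 + 27 b^2 = 4*3^3 + 27*8^2 = 108 + 1728 = 1836
Delta = -16 * (1836) = -29376
Delta mod 13 = 4

Delta = 4 (mod 13)


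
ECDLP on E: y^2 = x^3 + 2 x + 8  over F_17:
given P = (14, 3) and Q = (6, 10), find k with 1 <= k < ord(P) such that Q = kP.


Enumerate multiples of P until we hit Q = (6, 10):
  1P = (14, 3)
  2P = (10, 5)
  3P = (6, 10)
Match found at i = 3.

k = 3


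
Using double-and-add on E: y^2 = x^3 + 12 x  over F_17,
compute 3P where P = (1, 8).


k = 3 = 11_2 (binary, LSB first: 11)
Double-and-add from P = (1, 8):
  bit 0 = 1: acc = O + (1, 8) = (1, 8)
  bit 1 = 1: acc = (1, 8) + (2, 7) = (15, 6)

3P = (15, 6)


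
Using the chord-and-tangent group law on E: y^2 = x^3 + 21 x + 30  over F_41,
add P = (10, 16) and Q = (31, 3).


P != Q, so use the chord formula.
s = (y2 - y1) / (x2 - x1) = (28) / (21) mod 41 = 15
x3 = s^2 - x1 - x2 mod 41 = 15^2 - 10 - 31 = 20
y3 = s (x1 - x3) - y1 mod 41 = 15 * (10 - 20) - 16 = 39

P + Q = (20, 39)


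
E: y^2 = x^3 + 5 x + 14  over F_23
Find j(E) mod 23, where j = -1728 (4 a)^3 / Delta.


Delta = -16(4 a^3 + 27 b^2) mod 23 = 18
-1728 * (4 a)^3 = -1728 * (4*5)^3 mod 23 = 12
j = 12 * 18^(-1) mod 23 = 16

j = 16 (mod 23)


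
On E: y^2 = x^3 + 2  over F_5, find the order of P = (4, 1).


Compute successive multiples of P until we hit O:
  1P = (4, 1)
  2P = (3, 3)
  3P = (2, 0)
  4P = (3, 2)
  5P = (4, 4)
  6P = O

ord(P) = 6


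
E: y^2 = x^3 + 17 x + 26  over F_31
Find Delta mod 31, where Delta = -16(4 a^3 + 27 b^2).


4 a^3 + 27 b^2 = 4*17^3 + 27*26^2 = 19652 + 18252 = 37904
Delta = -16 * (37904) = -606464
Delta mod 31 = 20

Delta = 20 (mod 31)


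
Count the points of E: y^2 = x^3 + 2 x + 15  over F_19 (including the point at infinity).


For each x in F_19, count y with y^2 = x^3 + 2 x + 15 mod 19:
  x = 4: RHS = 11, y in [7, 12]  -> 2 point(s)
  x = 5: RHS = 17, y in [6, 13]  -> 2 point(s)
  x = 7: RHS = 11, y in [7, 12]  -> 2 point(s)
  x = 8: RHS = 11, y in [7, 12]  -> 2 point(s)
  x = 10: RHS = 9, y in [3, 16]  -> 2 point(s)
  x = 11: RHS = 0, y in [0]  -> 1 point(s)
  x = 12: RHS = 0, y in [0]  -> 1 point(s)
  x = 15: RHS = 0, y in [0]  -> 1 point(s)
  x = 16: RHS = 1, y in [1, 18]  -> 2 point(s)
Affine points: 15. Add the point at infinity: total = 16.

#E(F_19) = 16


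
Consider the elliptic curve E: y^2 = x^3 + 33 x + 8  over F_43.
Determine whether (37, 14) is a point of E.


Check whether y^2 = x^3 + 33 x + 8 (mod 43) for (x, y) = (37, 14).
LHS: y^2 = 14^2 mod 43 = 24
RHS: x^3 + 33 x + 8 = 37^3 + 33*37 + 8 mod 43 = 24
LHS = RHS

Yes, on the curve


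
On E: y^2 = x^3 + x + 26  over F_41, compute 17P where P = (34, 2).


k = 17 = 10001_2 (binary, LSB first: 10001)
Double-and-add from P = (34, 2):
  bit 0 = 1: acc = O + (34, 2) = (34, 2)
  bit 1 = 0: acc unchanged = (34, 2)
  bit 2 = 0: acc unchanged = (34, 2)
  bit 3 = 0: acc unchanged = (34, 2)
  bit 4 = 1: acc = (34, 2) + (21, 1) = (19, 37)

17P = (19, 37)


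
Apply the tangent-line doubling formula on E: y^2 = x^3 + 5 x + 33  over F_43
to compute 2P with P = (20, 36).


Doubling: s = (3 x1^2 + a) / (2 y1)
s = (3*20^2 + 5) / (2*36) mod 43 = 3
x3 = s^2 - 2 x1 mod 43 = 3^2 - 2*20 = 12
y3 = s (x1 - x3) - y1 mod 43 = 3 * (20 - 12) - 36 = 31

2P = (12, 31)


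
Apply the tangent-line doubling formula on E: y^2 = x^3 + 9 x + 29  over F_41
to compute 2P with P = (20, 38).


Doubling: s = (3 x1^2 + a) / (2 y1)
s = (3*20^2 + 9) / (2*38) mod 41 = 24
x3 = s^2 - 2 x1 mod 41 = 24^2 - 2*20 = 3
y3 = s (x1 - x3) - y1 mod 41 = 24 * (20 - 3) - 38 = 1

2P = (3, 1)


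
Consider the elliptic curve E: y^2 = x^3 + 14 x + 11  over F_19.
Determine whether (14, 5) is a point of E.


Check whether y^2 = x^3 + 14 x + 11 (mod 19) for (x, y) = (14, 5).
LHS: y^2 = 5^2 mod 19 = 6
RHS: x^3 + 14 x + 11 = 14^3 + 14*14 + 11 mod 19 = 6
LHS = RHS

Yes, on the curve


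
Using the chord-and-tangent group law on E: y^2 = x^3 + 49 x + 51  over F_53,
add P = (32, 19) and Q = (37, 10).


P != Q, so use the chord formula.
s = (y2 - y1) / (x2 - x1) = (44) / (5) mod 53 = 30
x3 = s^2 - x1 - x2 mod 53 = 30^2 - 32 - 37 = 36
y3 = s (x1 - x3) - y1 mod 53 = 30 * (32 - 36) - 19 = 20

P + Q = (36, 20)


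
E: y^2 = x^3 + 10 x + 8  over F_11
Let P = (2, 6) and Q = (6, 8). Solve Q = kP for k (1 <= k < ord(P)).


Enumerate multiples of P until we hit Q = (6, 8):
  1P = (2, 6)
  2P = (7, 5)
  3P = (6, 8)
Match found at i = 3.

k = 3


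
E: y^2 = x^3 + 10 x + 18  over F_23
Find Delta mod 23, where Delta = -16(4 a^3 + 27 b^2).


4 a^3 + 27 b^2 = 4*10^3 + 27*18^2 = 4000 + 8748 = 12748
Delta = -16 * (12748) = -203968
Delta mod 23 = 19

Delta = 19 (mod 23)


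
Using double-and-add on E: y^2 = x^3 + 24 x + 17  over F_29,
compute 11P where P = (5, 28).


k = 11 = 1011_2 (binary, LSB first: 1101)
Double-and-add from P = (5, 28):
  bit 0 = 1: acc = O + (5, 28) = (5, 28)
  bit 1 = 1: acc = (5, 28) + (26, 11) = (22, 12)
  bit 2 = 0: acc unchanged = (22, 12)
  bit 3 = 1: acc = (22, 12) + (19, 16) = (22, 17)

11P = (22, 17)


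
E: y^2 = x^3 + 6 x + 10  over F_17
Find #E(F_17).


For each x in F_17, count y with y^2 = x^3 + 6 x + 10 mod 17:
  x = 1: RHS = 0, y in [0]  -> 1 point(s)
  x = 2: RHS = 13, y in [8, 9]  -> 2 point(s)
  x = 3: RHS = 4, y in [2, 15]  -> 2 point(s)
  x = 4: RHS = 13, y in [8, 9]  -> 2 point(s)
  x = 7: RHS = 4, y in [2, 15]  -> 2 point(s)
  x = 8: RHS = 9, y in [3, 14]  -> 2 point(s)
  x = 10: RHS = 16, y in [4, 13]  -> 2 point(s)
  x = 11: RHS = 13, y in [8, 9]  -> 2 point(s)
  x = 12: RHS = 8, y in [5, 12]  -> 2 point(s)
  x = 14: RHS = 16, y in [4, 13]  -> 2 point(s)
Affine points: 19. Add the point at infinity: total = 20.

#E(F_17) = 20


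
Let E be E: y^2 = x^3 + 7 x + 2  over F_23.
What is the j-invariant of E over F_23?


Delta = -16(4 a^3 + 27 b^2) mod 23 = 10
-1728 * (4 a)^3 = -1728 * (4*7)^3 mod 23 = 16
j = 16 * 10^(-1) mod 23 = 20

j = 20 (mod 23)


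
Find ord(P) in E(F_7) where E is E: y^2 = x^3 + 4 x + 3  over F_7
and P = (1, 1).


Compute successive multiples of P until we hit O:
  1P = (1, 1)
  2P = (5, 6)
  3P = (3, 0)
  4P = (5, 1)
  5P = (1, 6)
  6P = O

ord(P) = 6


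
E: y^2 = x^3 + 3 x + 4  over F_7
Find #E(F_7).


For each x in F_7, count y with y^2 = x^3 + 3 x + 4 mod 7:
  x = 0: RHS = 4, y in [2, 5]  -> 2 point(s)
  x = 1: RHS = 1, y in [1, 6]  -> 2 point(s)
  x = 2: RHS = 4, y in [2, 5]  -> 2 point(s)
  x = 5: RHS = 4, y in [2, 5]  -> 2 point(s)
  x = 6: RHS = 0, y in [0]  -> 1 point(s)
Affine points: 9. Add the point at infinity: total = 10.

#E(F_7) = 10


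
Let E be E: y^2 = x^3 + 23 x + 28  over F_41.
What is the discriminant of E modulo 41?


4 a^3 + 27 b^2 = 4*23^3 + 27*28^2 = 48668 + 21168 = 69836
Delta = -16 * (69836) = -1117376
Delta mod 41 = 38

Delta = 38 (mod 41)


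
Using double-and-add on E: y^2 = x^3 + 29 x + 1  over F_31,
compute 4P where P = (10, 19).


k = 4 = 100_2 (binary, LSB first: 001)
Double-and-add from P = (10, 19):
  bit 0 = 0: acc unchanged = O
  bit 1 = 0: acc unchanged = O
  bit 2 = 1: acc = O + (26, 14) = (26, 14)

4P = (26, 14)


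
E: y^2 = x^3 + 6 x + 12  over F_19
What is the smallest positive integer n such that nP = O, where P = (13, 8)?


Compute successive multiples of P until we hit O:
  1P = (13, 8)
  2P = (12, 11)
  3P = (3, 0)
  4P = (12, 8)
  5P = (13, 11)
  6P = O

ord(P) = 6


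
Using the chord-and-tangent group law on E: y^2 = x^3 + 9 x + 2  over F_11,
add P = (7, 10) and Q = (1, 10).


P != Q, so use the chord formula.
s = (y2 - y1) / (x2 - x1) = (0) / (5) mod 11 = 0
x3 = s^2 - x1 - x2 mod 11 = 0^2 - 7 - 1 = 3
y3 = s (x1 - x3) - y1 mod 11 = 0 * (7 - 3) - 10 = 1

P + Q = (3, 1)


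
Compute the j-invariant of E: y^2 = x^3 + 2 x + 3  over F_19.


Delta = -16(4 a^3 + 27 b^2) mod 19 = 8
-1728 * (4 a)^3 = -1728 * (4*2)^3 mod 19 = 18
j = 18 * 8^(-1) mod 19 = 7

j = 7 (mod 19)


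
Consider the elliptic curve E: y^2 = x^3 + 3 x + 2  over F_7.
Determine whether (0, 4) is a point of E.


Check whether y^2 = x^3 + 3 x + 2 (mod 7) for (x, y) = (0, 4).
LHS: y^2 = 4^2 mod 7 = 2
RHS: x^3 + 3 x + 2 = 0^3 + 3*0 + 2 mod 7 = 2
LHS = RHS

Yes, on the curve


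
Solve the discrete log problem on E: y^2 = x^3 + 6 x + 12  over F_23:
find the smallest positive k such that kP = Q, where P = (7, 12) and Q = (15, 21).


Enumerate multiples of P until we hit Q = (15, 21):
  1P = (7, 12)
  2P = (4, 10)
  3P = (15, 21)
Match found at i = 3.

k = 3


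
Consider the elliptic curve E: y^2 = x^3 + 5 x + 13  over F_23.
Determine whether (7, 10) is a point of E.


Check whether y^2 = x^3 + 5 x + 13 (mod 23) for (x, y) = (7, 10).
LHS: y^2 = 10^2 mod 23 = 8
RHS: x^3 + 5 x + 13 = 7^3 + 5*7 + 13 mod 23 = 0
LHS != RHS

No, not on the curve


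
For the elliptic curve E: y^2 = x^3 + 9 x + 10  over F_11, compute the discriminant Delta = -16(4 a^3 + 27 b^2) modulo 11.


4 a^3 + 27 b^2 = 4*9^3 + 27*10^2 = 2916 + 2700 = 5616
Delta = -16 * (5616) = -89856
Delta mod 11 = 3

Delta = 3 (mod 11)


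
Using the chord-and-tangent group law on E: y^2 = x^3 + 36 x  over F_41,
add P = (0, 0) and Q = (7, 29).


P != Q, so use the chord formula.
s = (y2 - y1) / (x2 - x1) = (29) / (7) mod 41 = 10
x3 = s^2 - x1 - x2 mod 41 = 10^2 - 0 - 7 = 11
y3 = s (x1 - x3) - y1 mod 41 = 10 * (0 - 11) - 0 = 13

P + Q = (11, 13)


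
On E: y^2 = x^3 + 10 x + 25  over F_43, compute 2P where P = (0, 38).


Doubling: s = (3 x1^2 + a) / (2 y1)
s = (3*0^2 + 10) / (2*38) mod 43 = 42
x3 = s^2 - 2 x1 mod 43 = 42^2 - 2*0 = 1
y3 = s (x1 - x3) - y1 mod 43 = 42 * (0 - 1) - 38 = 6

2P = (1, 6)


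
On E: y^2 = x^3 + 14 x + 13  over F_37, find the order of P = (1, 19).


Compute successive multiples of P until we hit O:
  1P = (1, 19)
  2P = (28, 3)
  3P = (15, 3)
  4P = (14, 17)
  5P = (31, 34)
  6P = (33, 2)
  7P = (19, 16)
  8P = (16, 2)
  ... (continuing to 31P)
  31P = O

ord(P) = 31


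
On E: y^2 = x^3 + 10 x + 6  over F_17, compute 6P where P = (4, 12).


k = 6 = 110_2 (binary, LSB first: 011)
Double-and-add from P = (4, 12):
  bit 0 = 0: acc unchanged = O
  bit 1 = 1: acc = O + (10, 16) = (10, 16)
  bit 2 = 1: acc = (10, 16) + (1, 0) = (10, 1)

6P = (10, 1)


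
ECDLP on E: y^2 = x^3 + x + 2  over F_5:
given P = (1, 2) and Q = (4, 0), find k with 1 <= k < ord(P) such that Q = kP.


Enumerate multiples of P until we hit Q = (4, 0):
  1P = (1, 2)
  2P = (4, 0)
Match found at i = 2.

k = 2


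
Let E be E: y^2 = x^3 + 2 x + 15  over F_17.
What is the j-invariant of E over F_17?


Delta = -16(4 a^3 + 27 b^2) mod 17 = 4
-1728 * (4 a)^3 = -1728 * (4*2)^3 mod 17 = 12
j = 12 * 4^(-1) mod 17 = 3

j = 3 (mod 17)


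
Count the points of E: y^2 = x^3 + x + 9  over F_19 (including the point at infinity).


For each x in F_19, count y with y^2 = x^3 + 1 x + 9 mod 19:
  x = 0: RHS = 9, y in [3, 16]  -> 2 point(s)
  x = 1: RHS = 11, y in [7, 12]  -> 2 point(s)
  x = 2: RHS = 0, y in [0]  -> 1 point(s)
  x = 3: RHS = 1, y in [1, 18]  -> 2 point(s)
  x = 4: RHS = 1, y in [1, 18]  -> 2 point(s)
  x = 5: RHS = 6, y in [5, 14]  -> 2 point(s)
  x = 7: RHS = 17, y in [6, 13]  -> 2 point(s)
  x = 8: RHS = 16, y in [4, 15]  -> 2 point(s)
  x = 9: RHS = 6, y in [5, 14]  -> 2 point(s)
  x = 12: RHS = 1, y in [1, 18]  -> 2 point(s)
  x = 15: RHS = 17, y in [6, 13]  -> 2 point(s)
  x = 16: RHS = 17, y in [6, 13]  -> 2 point(s)
  x = 18: RHS = 7, y in [8, 11]  -> 2 point(s)
Affine points: 25. Add the point at infinity: total = 26.

#E(F_19) = 26


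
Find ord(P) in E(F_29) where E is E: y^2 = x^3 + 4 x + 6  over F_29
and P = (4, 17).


Compute successive multiples of P until we hit O:
  1P = (4, 17)
  2P = (12, 10)
  3P = (26, 24)
  4P = (0, 8)
  5P = (21, 10)
  6P = (13, 14)
  7P = (25, 19)
  8P = (20, 16)
  ... (continuing to 36P)
  36P = O

ord(P) = 36


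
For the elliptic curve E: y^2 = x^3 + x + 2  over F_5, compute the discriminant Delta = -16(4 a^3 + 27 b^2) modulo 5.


4 a^3 + 27 b^2 = 4*1^3 + 27*2^2 = 4 + 108 = 112
Delta = -16 * (112) = -1792
Delta mod 5 = 3

Delta = 3 (mod 5)


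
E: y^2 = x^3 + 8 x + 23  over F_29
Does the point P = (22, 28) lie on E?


Check whether y^2 = x^3 + 8 x + 23 (mod 29) for (x, y) = (22, 28).
LHS: y^2 = 28^2 mod 29 = 1
RHS: x^3 + 8 x + 23 = 22^3 + 8*22 + 23 mod 29 = 1
LHS = RHS

Yes, on the curve


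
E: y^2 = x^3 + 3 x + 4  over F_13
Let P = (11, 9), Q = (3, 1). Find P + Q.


P != Q, so use the chord formula.
s = (y2 - y1) / (x2 - x1) = (5) / (5) mod 13 = 1
x3 = s^2 - x1 - x2 mod 13 = 1^2 - 11 - 3 = 0
y3 = s (x1 - x3) - y1 mod 13 = 1 * (11 - 0) - 9 = 2

P + Q = (0, 2)


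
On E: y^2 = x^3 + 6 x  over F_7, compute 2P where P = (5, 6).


k = 2 = 10_2 (binary, LSB first: 01)
Double-and-add from P = (5, 6):
  bit 0 = 0: acc unchanged = O
  bit 1 = 1: acc = O + (1, 0) = (1, 0)

2P = (1, 0)


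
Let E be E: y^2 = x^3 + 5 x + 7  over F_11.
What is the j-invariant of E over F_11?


Delta = -16(4 a^3 + 27 b^2) mod 11 = 4
-1728 * (4 a)^3 = -1728 * (4*5)^3 mod 11 = 8
j = 8 * 4^(-1) mod 11 = 2

j = 2 (mod 11)


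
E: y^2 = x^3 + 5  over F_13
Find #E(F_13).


For each x in F_13, count y with y^2 = x^3 + 0 x + 5 mod 13:
  x = 2: RHS = 0, y in [0]  -> 1 point(s)
  x = 4: RHS = 4, y in [2, 11]  -> 2 point(s)
  x = 5: RHS = 0, y in [0]  -> 1 point(s)
  x = 6: RHS = 0, y in [0]  -> 1 point(s)
  x = 7: RHS = 10, y in [6, 7]  -> 2 point(s)
  x = 8: RHS = 10, y in [6, 7]  -> 2 point(s)
  x = 10: RHS = 4, y in [2, 11]  -> 2 point(s)
  x = 11: RHS = 10, y in [6, 7]  -> 2 point(s)
  x = 12: RHS = 4, y in [2, 11]  -> 2 point(s)
Affine points: 15. Add the point at infinity: total = 16.

#E(F_13) = 16


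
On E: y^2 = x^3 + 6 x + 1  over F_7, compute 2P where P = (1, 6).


Doubling: s = (3 x1^2 + a) / (2 y1)
s = (3*1^2 + 6) / (2*6) mod 7 = 6
x3 = s^2 - 2 x1 mod 7 = 6^2 - 2*1 = 6
y3 = s (x1 - x3) - y1 mod 7 = 6 * (1 - 6) - 6 = 6

2P = (6, 6)


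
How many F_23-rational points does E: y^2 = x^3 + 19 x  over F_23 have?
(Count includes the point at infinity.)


For each x in F_23, count y with y^2 = x^3 + 19 x + 0 mod 23:
  x = 0: RHS = 0, y in [0]  -> 1 point(s)
  x = 2: RHS = 0, y in [0]  -> 1 point(s)
  x = 4: RHS = 2, y in [5, 18]  -> 2 point(s)
  x = 5: RHS = 13, y in [6, 17]  -> 2 point(s)
  x = 6: RHS = 8, y in [10, 13]  -> 2 point(s)
  x = 7: RHS = 16, y in [4, 19]  -> 2 point(s)
  x = 9: RHS = 3, y in [7, 16]  -> 2 point(s)
  x = 12: RHS = 1, y in [1, 22]  -> 2 point(s)
  x = 13: RHS = 6, y in [11, 12]  -> 2 point(s)
  x = 15: RHS = 3, y in [7, 16]  -> 2 point(s)
  x = 20: RHS = 8, y in [10, 13]  -> 2 point(s)
  x = 21: RHS = 0, y in [0]  -> 1 point(s)
  x = 22: RHS = 3, y in [7, 16]  -> 2 point(s)
Affine points: 23. Add the point at infinity: total = 24.

#E(F_23) = 24


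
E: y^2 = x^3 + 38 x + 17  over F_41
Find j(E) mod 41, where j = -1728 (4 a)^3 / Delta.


Delta = -16(4 a^3 + 27 b^2) mod 41 = 3
-1728 * (4 a)^3 = -1728 * (4*38)^3 mod 41 = 36
j = 36 * 3^(-1) mod 41 = 12

j = 12 (mod 41)


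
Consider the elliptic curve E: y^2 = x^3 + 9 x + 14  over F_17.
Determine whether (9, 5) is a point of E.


Check whether y^2 = x^3 + 9 x + 14 (mod 17) for (x, y) = (9, 5).
LHS: y^2 = 5^2 mod 17 = 8
RHS: x^3 + 9 x + 14 = 9^3 + 9*9 + 14 mod 17 = 8
LHS = RHS

Yes, on the curve


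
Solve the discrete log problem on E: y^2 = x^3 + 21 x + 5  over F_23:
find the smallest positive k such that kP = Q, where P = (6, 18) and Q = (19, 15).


Enumerate multiples of P until we hit Q = (19, 15):
  1P = (6, 18)
  2P = (1, 21)
  3P = (9, 16)
  4P = (11, 16)
  5P = (8, 15)
  6P = (17, 10)
  7P = (3, 7)
  8P = (7, 9)
  9P = (22, 11)
  10P = (19, 15)
Match found at i = 10.

k = 10


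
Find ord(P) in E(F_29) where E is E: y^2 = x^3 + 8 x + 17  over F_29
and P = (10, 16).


Compute successive multiples of P until we hit O:
  1P = (10, 16)
  2P = (16, 6)
  3P = (9, 21)
  4P = (6, 22)
  5P = (8, 10)
  6P = (20, 12)
  7P = (27, 14)
  8P = (17, 7)
  ... (continuing to 21P)
  21P = O

ord(P) = 21


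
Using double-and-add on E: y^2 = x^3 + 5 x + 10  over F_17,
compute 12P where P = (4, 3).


k = 12 = 1100_2 (binary, LSB first: 0011)
Double-and-add from P = (4, 3):
  bit 0 = 0: acc unchanged = O
  bit 1 = 0: acc unchanged = O
  bit 2 = 1: acc = O + (8, 1) = (8, 1)
  bit 3 = 1: acc = (8, 1) + (9, 11) = (15, 14)

12P = (15, 14)


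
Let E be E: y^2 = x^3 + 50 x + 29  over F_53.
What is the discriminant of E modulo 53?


4 a^3 + 27 b^2 = 4*50^3 + 27*29^2 = 500000 + 22707 = 522707
Delta = -16 * (522707) = -8363312
Delta mod 53 = 35

Delta = 35 (mod 53)


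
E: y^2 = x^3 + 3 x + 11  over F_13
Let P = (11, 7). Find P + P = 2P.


Doubling: s = (3 x1^2 + a) / (2 y1)
s = (3*11^2 + 3) / (2*7) mod 13 = 2
x3 = s^2 - 2 x1 mod 13 = 2^2 - 2*11 = 8
y3 = s (x1 - x3) - y1 mod 13 = 2 * (11 - 8) - 7 = 12

2P = (8, 12)


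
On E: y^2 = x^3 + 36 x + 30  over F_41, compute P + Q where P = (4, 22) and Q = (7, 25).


P != Q, so use the chord formula.
s = (y2 - y1) / (x2 - x1) = (3) / (3) mod 41 = 1
x3 = s^2 - x1 - x2 mod 41 = 1^2 - 4 - 7 = 31
y3 = s (x1 - x3) - y1 mod 41 = 1 * (4 - 31) - 22 = 33

P + Q = (31, 33)


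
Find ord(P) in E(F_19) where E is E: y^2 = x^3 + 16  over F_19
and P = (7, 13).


Compute successive multiples of P until we hit O:
  1P = (7, 13)
  2P = (9, 2)
  3P = (0, 15)
  4P = (2, 10)
  5P = (2, 9)
  6P = (0, 4)
  7P = (9, 17)
  8P = (7, 6)
  ... (continuing to 9P)
  9P = O

ord(P) = 9


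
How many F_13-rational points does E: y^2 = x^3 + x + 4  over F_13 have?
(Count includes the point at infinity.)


For each x in F_13, count y with y^2 = x^3 + 1 x + 4 mod 13:
  x = 0: RHS = 4, y in [2, 11]  -> 2 point(s)
  x = 2: RHS = 1, y in [1, 12]  -> 2 point(s)
  x = 5: RHS = 4, y in [2, 11]  -> 2 point(s)
  x = 7: RHS = 3, y in [4, 9]  -> 2 point(s)
  x = 8: RHS = 4, y in [2, 11]  -> 2 point(s)
  x = 9: RHS = 1, y in [1, 12]  -> 2 point(s)
  x = 10: RHS = 0, y in [0]  -> 1 point(s)
Affine points: 13. Add the point at infinity: total = 14.

#E(F_13) = 14


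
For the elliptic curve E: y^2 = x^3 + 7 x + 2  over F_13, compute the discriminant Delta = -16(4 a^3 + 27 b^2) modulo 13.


4 a^3 + 27 b^2 = 4*7^3 + 27*2^2 = 1372 + 108 = 1480
Delta = -16 * (1480) = -23680
Delta mod 13 = 6

Delta = 6 (mod 13)


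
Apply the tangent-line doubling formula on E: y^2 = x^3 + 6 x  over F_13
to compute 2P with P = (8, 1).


Doubling: s = (3 x1^2 + a) / (2 y1)
s = (3*8^2 + 6) / (2*1) mod 13 = 8
x3 = s^2 - 2 x1 mod 13 = 8^2 - 2*8 = 9
y3 = s (x1 - x3) - y1 mod 13 = 8 * (8 - 9) - 1 = 4

2P = (9, 4)


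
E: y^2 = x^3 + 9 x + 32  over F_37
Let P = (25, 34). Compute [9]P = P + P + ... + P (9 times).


k = 9 = 1001_2 (binary, LSB first: 1001)
Double-and-add from P = (25, 34):
  bit 0 = 1: acc = O + (25, 34) = (25, 34)
  bit 1 = 0: acc unchanged = (25, 34)
  bit 2 = 0: acc unchanged = (25, 34)
  bit 3 = 1: acc = (25, 34) + (29, 22) = (29, 15)

9P = (29, 15)


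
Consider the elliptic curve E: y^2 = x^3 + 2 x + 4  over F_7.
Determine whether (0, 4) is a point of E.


Check whether y^2 = x^3 + 2 x + 4 (mod 7) for (x, y) = (0, 4).
LHS: y^2 = 4^2 mod 7 = 2
RHS: x^3 + 2 x + 4 = 0^3 + 2*0 + 4 mod 7 = 4
LHS != RHS

No, not on the curve


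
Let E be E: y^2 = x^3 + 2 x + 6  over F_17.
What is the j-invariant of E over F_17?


Delta = -16(4 a^3 + 27 b^2) mod 17 = 1
-1728 * (4 a)^3 = -1728 * (4*2)^3 mod 17 = 12
j = 12 * 1^(-1) mod 17 = 12

j = 12 (mod 17)


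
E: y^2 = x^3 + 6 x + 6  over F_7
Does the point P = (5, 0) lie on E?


Check whether y^2 = x^3 + 6 x + 6 (mod 7) for (x, y) = (5, 0).
LHS: y^2 = 0^2 mod 7 = 0
RHS: x^3 + 6 x + 6 = 5^3 + 6*5 + 6 mod 7 = 0
LHS = RHS

Yes, on the curve


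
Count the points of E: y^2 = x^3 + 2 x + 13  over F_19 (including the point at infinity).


For each x in F_19, count y with y^2 = x^3 + 2 x + 13 mod 19:
  x = 1: RHS = 16, y in [4, 15]  -> 2 point(s)
  x = 2: RHS = 6, y in [5, 14]  -> 2 point(s)
  x = 4: RHS = 9, y in [3, 16]  -> 2 point(s)
  x = 7: RHS = 9, y in [3, 16]  -> 2 point(s)
  x = 8: RHS = 9, y in [3, 16]  -> 2 point(s)
  x = 9: RHS = 0, y in [0]  -> 1 point(s)
  x = 10: RHS = 7, y in [8, 11]  -> 2 point(s)
  x = 11: RHS = 17, y in [6, 13]  -> 2 point(s)
  x = 12: RHS = 17, y in [6, 13]  -> 2 point(s)
  x = 14: RHS = 11, y in [7, 12]  -> 2 point(s)
  x = 15: RHS = 17, y in [6, 13]  -> 2 point(s)
  x = 17: RHS = 1, y in [1, 18]  -> 2 point(s)
Affine points: 23. Add the point at infinity: total = 24.

#E(F_19) = 24


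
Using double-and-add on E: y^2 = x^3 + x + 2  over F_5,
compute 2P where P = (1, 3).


k = 2 = 10_2 (binary, LSB first: 01)
Double-and-add from P = (1, 3):
  bit 0 = 0: acc unchanged = O
  bit 1 = 1: acc = O + (4, 0) = (4, 0)

2P = (4, 0)


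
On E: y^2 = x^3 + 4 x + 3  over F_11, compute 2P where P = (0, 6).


Doubling: s = (3 x1^2 + a) / (2 y1)
s = (3*0^2 + 4) / (2*6) mod 11 = 4
x3 = s^2 - 2 x1 mod 11 = 4^2 - 2*0 = 5
y3 = s (x1 - x3) - y1 mod 11 = 4 * (0 - 5) - 6 = 7

2P = (5, 7)


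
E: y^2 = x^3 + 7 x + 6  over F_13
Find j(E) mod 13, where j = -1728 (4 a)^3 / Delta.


Delta = -16(4 a^3 + 27 b^2) mod 13 = 1
-1728 * (4 a)^3 = -1728 * (4*7)^3 mod 13 = 8
j = 8 * 1^(-1) mod 13 = 8

j = 8 (mod 13)


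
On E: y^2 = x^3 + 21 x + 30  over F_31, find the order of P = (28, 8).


Compute successive multiples of P until we hit O:
  1P = (28, 8)
  2P = (15, 0)
  3P = (28, 23)
  4P = O

ord(P) = 4


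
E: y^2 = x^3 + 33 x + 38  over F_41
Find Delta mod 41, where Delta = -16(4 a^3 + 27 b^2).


4 a^3 + 27 b^2 = 4*33^3 + 27*38^2 = 143748 + 38988 = 182736
Delta = -16 * (182736) = -2923776
Delta mod 41 = 16

Delta = 16 (mod 41)


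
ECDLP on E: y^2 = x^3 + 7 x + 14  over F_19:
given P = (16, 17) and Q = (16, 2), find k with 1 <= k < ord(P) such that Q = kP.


Enumerate multiples of P until we hit Q = (16, 2):
  1P = (16, 17)
  2P = (7, 11)
  3P = (7, 8)
  4P = (16, 2)
Match found at i = 4.

k = 4


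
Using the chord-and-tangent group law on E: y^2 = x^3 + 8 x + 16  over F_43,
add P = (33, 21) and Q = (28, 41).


P != Q, so use the chord formula.
s = (y2 - y1) / (x2 - x1) = (20) / (38) mod 43 = 39
x3 = s^2 - x1 - x2 mod 43 = 39^2 - 33 - 28 = 41
y3 = s (x1 - x3) - y1 mod 43 = 39 * (33 - 41) - 21 = 11

P + Q = (41, 11)


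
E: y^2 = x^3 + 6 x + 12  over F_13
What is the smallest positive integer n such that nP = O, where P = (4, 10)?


Compute successive multiples of P until we hit O:
  1P = (4, 10)
  2P = (8, 0)
  3P = (4, 3)
  4P = O

ord(P) = 4
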